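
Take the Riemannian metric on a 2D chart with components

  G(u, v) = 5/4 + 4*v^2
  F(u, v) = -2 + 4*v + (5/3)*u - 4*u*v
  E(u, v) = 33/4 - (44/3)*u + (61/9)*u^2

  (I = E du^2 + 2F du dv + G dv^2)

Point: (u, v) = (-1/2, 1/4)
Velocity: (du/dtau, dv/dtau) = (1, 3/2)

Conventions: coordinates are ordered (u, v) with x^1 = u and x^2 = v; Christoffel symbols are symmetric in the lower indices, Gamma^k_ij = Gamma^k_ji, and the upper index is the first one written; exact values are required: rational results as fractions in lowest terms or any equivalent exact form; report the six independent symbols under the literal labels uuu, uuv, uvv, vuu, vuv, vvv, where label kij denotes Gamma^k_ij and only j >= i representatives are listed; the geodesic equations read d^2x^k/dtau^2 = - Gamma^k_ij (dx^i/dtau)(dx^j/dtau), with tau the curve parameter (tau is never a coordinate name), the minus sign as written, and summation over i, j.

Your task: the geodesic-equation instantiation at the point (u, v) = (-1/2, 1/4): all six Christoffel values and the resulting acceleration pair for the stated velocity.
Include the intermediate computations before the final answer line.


E = 311/18, F = -4/3, G = 3/2 at the point
E_u = -193/9, E_v = 0, F_u = 2/3, F_v = 6, G_u = 0, G_v = 2
EG - F^2 = 869/36;  g^inv = (36/869) * [[3/2, 4/3], [4/3, 311/18]]
first-kind symbols [ij,l] = (1/2)(d_i g_jl + d_j g_il - d_l g_ij): [uu,u] = E_u/2 = -193/18, [uu,v] = F_u - E_v/2 = 2/3, [uv,u] = E_v/2 = 0, [uv,v] = G_u/2 = 0, [vv,u] = F_v - G_u/2 = 6, [vv,v] = G_v/2 = 1
Gamma^u_ij = (G*[ij,u] - F*[ij,v])/(EG - F^2), Gamma^v_ij = (E*[ij,v] - F*[ij,u])/(EG - F^2)
Gamma_uuu = -547/869, Gamma_uuv = 0, Gamma_uvv = 372/869, Gamma_vuu = -100/869, Gamma_vuv = 0, Gamma_vvv = 910/869
d^2u/dtau^2 = -(Gamma_uuu*(1)^2 + 2*Gamma_uuv*(1)*(3/2) + Gamma_uvv*(3/2)^2) = -290/869
d^2v/dtau^2 = -(Gamma_vuu*(1)^2 + 2*Gamma_vuv*(1)*(3/2) + Gamma_vvv*(3/2)^2) = -3895/1738

Answer: Gamma_uuu = -547/869, Gamma_uuv = 0, Gamma_uvv = 372/869, Gamma_vuu = -100/869, Gamma_vuv = 0, Gamma_vvv = 910/869; accelerations (d^2u/dtau^2, d^2v/dtau^2) = (-290/869, -3895/1738)


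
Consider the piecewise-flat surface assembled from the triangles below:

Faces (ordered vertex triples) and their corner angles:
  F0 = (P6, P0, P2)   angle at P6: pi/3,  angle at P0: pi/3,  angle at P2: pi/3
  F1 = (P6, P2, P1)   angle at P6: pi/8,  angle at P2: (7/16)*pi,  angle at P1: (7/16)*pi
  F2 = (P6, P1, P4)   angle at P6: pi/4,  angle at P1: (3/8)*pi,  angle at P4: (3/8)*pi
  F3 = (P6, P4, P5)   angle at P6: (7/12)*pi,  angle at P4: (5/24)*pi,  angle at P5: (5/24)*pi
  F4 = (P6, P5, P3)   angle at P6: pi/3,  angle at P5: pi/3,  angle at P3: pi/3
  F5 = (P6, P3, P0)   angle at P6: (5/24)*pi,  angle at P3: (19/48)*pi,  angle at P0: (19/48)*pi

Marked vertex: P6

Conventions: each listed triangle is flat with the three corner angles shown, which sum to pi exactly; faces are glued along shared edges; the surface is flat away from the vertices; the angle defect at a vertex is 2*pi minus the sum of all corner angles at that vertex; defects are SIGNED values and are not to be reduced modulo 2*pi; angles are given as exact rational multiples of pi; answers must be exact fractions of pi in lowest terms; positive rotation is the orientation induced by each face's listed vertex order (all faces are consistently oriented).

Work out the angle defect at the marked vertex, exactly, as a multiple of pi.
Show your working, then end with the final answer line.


Sum of corner angles at P6: (11/6)*pi
defect = 2*pi - (11/6)*pi

Answer: defect(P6) = pi/6


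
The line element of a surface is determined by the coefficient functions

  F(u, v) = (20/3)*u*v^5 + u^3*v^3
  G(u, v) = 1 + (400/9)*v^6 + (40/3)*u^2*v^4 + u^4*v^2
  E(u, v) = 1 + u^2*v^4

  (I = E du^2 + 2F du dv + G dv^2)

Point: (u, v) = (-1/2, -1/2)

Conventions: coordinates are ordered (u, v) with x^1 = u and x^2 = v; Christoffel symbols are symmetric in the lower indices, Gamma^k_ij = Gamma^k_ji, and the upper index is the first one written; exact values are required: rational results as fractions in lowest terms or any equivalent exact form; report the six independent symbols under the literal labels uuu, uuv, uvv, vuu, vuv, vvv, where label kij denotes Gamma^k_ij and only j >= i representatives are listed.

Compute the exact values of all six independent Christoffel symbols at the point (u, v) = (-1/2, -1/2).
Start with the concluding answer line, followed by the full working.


Answer: Gamma_uuu = -9/557, Gamma_uuv = -18/557, Gamma_uvv = -189/557, Gamma_vuu = -69/557, Gamma_vuv = -138/557, Gamma_vvv = -1449/557

E = 65/64, F = 23/192, G = 1105/576 at the point
E_u = -1/16, E_v = -1/8, F_u = -29/96, F_v = -109/96, G_u = -23/24, G_v = -161/16
EG - F^2 = 557/288;  g^inv = (288/557) * [[1105/576, -23/192], [-23/192, 65/64]]
first-kind symbols [ij,l] = (1/2)(d_i g_jl + d_j g_il - d_l g_ij): [uu,u] = E_u/2 = -1/32, [uu,v] = F_u - E_v/2 = -23/96, [uv,u] = E_v/2 = -1/16, [uv,v] = G_u/2 = -23/48, [vv,u] = F_v - G_u/2 = -21/32, [vv,v] = G_v/2 = -161/32
Gamma^u_ij = (G*[ij,u] - F*[ij,v])/(EG - F^2), Gamma^v_ij = (E*[ij,v] - F*[ij,u])/(EG - F^2)


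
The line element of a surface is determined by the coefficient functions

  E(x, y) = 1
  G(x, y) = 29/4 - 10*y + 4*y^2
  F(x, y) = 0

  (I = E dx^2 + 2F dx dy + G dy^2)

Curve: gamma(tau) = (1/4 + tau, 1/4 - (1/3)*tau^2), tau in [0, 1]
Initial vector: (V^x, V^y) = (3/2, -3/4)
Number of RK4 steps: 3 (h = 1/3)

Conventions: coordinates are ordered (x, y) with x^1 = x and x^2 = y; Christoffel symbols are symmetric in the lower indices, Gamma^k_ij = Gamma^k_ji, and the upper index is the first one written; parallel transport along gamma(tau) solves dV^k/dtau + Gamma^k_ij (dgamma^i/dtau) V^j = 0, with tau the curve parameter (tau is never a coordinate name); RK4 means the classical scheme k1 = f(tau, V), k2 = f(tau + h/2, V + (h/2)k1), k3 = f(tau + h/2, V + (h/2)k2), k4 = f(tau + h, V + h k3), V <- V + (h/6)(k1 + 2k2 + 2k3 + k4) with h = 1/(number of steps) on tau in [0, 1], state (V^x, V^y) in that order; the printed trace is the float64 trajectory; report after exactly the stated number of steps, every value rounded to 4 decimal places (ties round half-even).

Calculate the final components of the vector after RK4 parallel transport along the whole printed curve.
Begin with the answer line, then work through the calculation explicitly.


Answer: V^x = 1.5000, V^y = -0.5888

gamma'(tau) = (1, -(2/3)*tau); f(tau, V)^k = -Gamma^k_ij(gamma(tau)) gamma'^i(tau) V^j; h = 1/3; intermediate values shown to 6 dp
curve data and Christoffel symbols at the stage parameters:
  tau = 0.000000: gamma = (0.250000, 0.250000), gamma' = (1.000000, 0.000000); Gamma_xxx = 0.000000, Gamma_xxy = 0.000000, Gamma_xyy = 0.000000, Gamma_yxx = 0.000000, Gamma_yxy = 0.000000, Gamma_yyy = -0.800000
  tau = 0.166667: gamma = (0.416667, 0.240741), gamma' = (1.000000, -0.111111); Gamma_xxx = 0.000000, Gamma_xxy = 0.000000, Gamma_xyy = 0.000000, Gamma_yxx = 0.000000, Gamma_yxy = 0.000000, Gamma_yyy = -0.795567
  tau = 0.333333: gamma = (0.583333, 0.212963), gamma' = (1.000000, -0.222222); Gamma_xxx = 0.000000, Gamma_xxy = 0.000000, Gamma_xyy = 0.000000, Gamma_yxx = 0.000000, Gamma_yxy = 0.000000, Gamma_yyy = -0.782406
  tau = 0.500000: gamma = (0.750000, 0.166667), gamma' = (1.000000, -0.333333); Gamma_xxx = 0.000000, Gamma_xxy = 0.000000, Gamma_xyy = 0.000000, Gamma_yxx = 0.000000, Gamma_yxy = 0.000000, Gamma_yyy = -0.760976
  tau = 0.666667: gamma = (0.916667, 0.101852), gamma' = (1.000000, -0.444444); Gamma_xxx = 0.000000, Gamma_xxy = 0.000000, Gamma_xyy = 0.000000, Gamma_yxx = 0.000000, Gamma_yxy = 0.000000, Gamma_yyy = -0.732123
  tau = 0.833333: gamma = (1.083333, 0.018519), gamma' = (1.000000, -0.555556); Gamma_xxx = 0.000000, Gamma_xxy = 0.000000, Gamma_xyy = 0.000000, Gamma_yxx = 0.000000, Gamma_yxy = 0.000000, Gamma_yyy = -0.697112
  tau = 1.000000: gamma = (1.250000, -0.083333), gamma' = (1.000000, -0.666667); Gamma_xxx = 0.000000, Gamma_xxy = 0.000000, Gamma_xyy = 0.000000, Gamma_yxx = 0.000000, Gamma_yxy = 0.000000, Gamma_yyy = -0.657534
step 0: V^x = 1.5000, V^y = -0.7500
step 1: k1 = (0.000000, 0.000000), k2 = (0.000000, 0.066297), k3 = (0.000000, 0.065320), k4 = (0.000000, 0.126615); V <- V + (h/6)(k1 + 2k2 + 2k3 + k4): V^x = 1.5000, V^y = -0.7283
step 2: k1 = (0.000000, 0.126635), k2 = (0.000000, 0.179396), k3 = (0.000000, 0.177166), k4 = (0.000000, 0.217778); V <- V + (h/6)(k1 + 2k2 + 2k3 + k4): V^x = 1.5000, V^y = -0.6696
step 3: k1 = (0.000000, 0.217876), k2 = (0.000000, 0.245258), k3 = (0.000000, 0.243491), k4 = (0.000000, 0.257940); V <- V + (h/6)(k1 + 2k2 + 2k3 + k4): V^x = 1.5000, V^y = -0.5888


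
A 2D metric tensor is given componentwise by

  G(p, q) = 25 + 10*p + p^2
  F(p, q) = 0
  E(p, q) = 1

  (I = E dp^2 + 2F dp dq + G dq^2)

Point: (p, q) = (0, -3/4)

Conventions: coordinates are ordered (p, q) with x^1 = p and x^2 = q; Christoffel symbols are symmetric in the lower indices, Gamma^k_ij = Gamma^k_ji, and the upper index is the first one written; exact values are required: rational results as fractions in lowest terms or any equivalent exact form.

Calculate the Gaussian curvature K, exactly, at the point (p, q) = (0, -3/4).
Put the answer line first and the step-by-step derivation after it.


Answer: K = 0

E = 1, F = 0, G = 25, EG - F^2 = 25 at the point
E_p = 0, E_q = 0, F_p = 0, F_q = 0, G_p = 10, G_q = 0
E_qq = 0, F_pq = 0, G_pp = 2
Compute both Brioschi determinants and normalise by (EG - F^2)^2.
M1 = [[-E_qq/2 + F_pq - G_pp/2, E_p/2, F_p - E_q/2], [F_q - G_p/2, E, F], [G_q/2, F, G]] = [[-1, 0, 0], [-5, 1, 0], [0, 0, 25]]; det M1 = -25
M2 = [[0, E_q/2, G_p/2], [E_q/2, E, F], [G_p/2, F, G]] = [[0, 0, 5], [0, 1, 0], [5, 0, 25]]; det M2 = -25
det M1 - det M2 = 0; K = 0 / (25)^2 = 0


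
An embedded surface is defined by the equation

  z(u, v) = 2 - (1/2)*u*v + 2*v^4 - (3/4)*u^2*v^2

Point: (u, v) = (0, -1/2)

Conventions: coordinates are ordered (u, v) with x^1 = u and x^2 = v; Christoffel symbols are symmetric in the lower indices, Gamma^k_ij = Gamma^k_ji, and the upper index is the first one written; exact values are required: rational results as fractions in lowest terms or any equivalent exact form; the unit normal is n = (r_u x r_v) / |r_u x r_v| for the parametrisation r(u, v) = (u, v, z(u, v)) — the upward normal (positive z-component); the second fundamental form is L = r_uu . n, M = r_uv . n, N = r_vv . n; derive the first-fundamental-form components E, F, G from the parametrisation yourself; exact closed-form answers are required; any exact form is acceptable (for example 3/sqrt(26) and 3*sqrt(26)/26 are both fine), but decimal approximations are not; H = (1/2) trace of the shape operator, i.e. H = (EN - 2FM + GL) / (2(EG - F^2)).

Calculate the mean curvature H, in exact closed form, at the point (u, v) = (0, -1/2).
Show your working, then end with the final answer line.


z_u = 1/4, z_v = -1, z_uu = -3/8, z_uv = -1/2, z_vv = 6
E = 17/16, F = -1/4, G = 2; answer radicand W^2 = 33/16
unnormalised second-form numerators: l = -3/8, m = -1/2, n = 6; L = l/sqrt(33/16), and similarly M = m/sqrt(W^2), N = n/sqrt(W^2)
H = (E*n - 2*F*m + G*l) / (2*(EG - F^2)*sqrt(W^2)); E*n - 2*F*m + G*l = 43/8, EG - F^2 = 33/16, so H = (43/33)/sqrt(33/16)

Answer: H = 172*sqrt(33)/1089


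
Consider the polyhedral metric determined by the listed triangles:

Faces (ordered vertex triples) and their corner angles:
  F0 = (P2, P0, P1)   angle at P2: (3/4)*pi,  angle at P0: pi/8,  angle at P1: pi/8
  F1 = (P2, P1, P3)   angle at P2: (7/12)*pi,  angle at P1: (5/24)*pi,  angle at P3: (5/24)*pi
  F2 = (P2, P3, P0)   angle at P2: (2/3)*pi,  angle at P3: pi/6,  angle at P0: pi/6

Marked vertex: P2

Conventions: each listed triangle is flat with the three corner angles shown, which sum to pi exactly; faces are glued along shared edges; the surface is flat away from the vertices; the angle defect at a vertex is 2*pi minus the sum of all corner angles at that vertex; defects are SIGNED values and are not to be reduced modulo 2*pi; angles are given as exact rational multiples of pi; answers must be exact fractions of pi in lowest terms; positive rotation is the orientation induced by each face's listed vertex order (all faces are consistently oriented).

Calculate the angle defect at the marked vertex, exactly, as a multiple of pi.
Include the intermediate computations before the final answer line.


Sum of corner angles at P2: 2*pi
defect = 2*pi - 2*pi

Answer: defect(P2) = 0


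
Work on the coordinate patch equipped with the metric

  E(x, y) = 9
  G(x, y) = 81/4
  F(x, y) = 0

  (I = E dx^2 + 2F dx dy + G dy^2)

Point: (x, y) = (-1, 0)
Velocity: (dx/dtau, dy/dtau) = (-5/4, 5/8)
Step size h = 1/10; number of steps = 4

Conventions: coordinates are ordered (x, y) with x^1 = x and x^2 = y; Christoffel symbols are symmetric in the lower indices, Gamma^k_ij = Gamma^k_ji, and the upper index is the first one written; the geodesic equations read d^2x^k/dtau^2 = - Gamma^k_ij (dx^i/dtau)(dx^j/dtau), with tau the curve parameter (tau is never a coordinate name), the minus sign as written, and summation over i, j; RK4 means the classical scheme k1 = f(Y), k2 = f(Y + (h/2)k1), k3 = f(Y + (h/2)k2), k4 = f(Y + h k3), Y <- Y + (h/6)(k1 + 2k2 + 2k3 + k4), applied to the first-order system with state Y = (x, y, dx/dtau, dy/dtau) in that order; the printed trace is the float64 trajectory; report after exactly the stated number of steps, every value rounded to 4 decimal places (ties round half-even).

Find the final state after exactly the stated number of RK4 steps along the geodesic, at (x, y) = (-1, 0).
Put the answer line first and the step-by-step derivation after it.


Answer: x = -1.5000, y = 0.2500, dx/dtau = -1.2500, dy/dtau = 0.6250

f(Y) = (dx/dtau, dy/dtau, -Gamma^x_ij Y'^i Y'^j, -Gamma^y_ij Y'^i Y'^j) with the Gammas evaluated at the stage position; h = 0.100000; intermediate values shown to 6 dp
step 0: x = -1.0000, y = 0.0000, dx/dtau = -1.2500, dy/dtau = 0.6250
step 1:
  k1: at (x, y) = (-1.000000, 0.000000), (dx/dtau, dy/dtau) = (-1.250000, 0.625000); Gamma_xxx = 0.000000, Gamma_xxy = 0.000000, Gamma_xyy = 0.000000, Gamma_yxx = 0.000000, Gamma_yxy = 0.000000, Gamma_yyy = 0.000000; k1 = (-1.250000, 0.625000, 0.000000, 0.000000)
  k2: at (x, y) = (-1.062500, 0.031250), (dx/dtau, dy/dtau) = (-1.250000, 0.625000); Gamma_xxx = 0.000000, Gamma_xxy = 0.000000, Gamma_xyy = 0.000000, Gamma_yxx = 0.000000, Gamma_yxy = 0.000000, Gamma_yyy = 0.000000; k2 = (-1.250000, 0.625000, 0.000000, 0.000000)
  k3: at (x, y) = (-1.062500, 0.031250), (dx/dtau, dy/dtau) = (-1.250000, 0.625000); Gamma_xxx = 0.000000, Gamma_xxy = 0.000000, Gamma_xyy = 0.000000, Gamma_yxx = 0.000000, Gamma_yxy = 0.000000, Gamma_yyy = 0.000000; k3 = (-1.250000, 0.625000, 0.000000, 0.000000)
  k4: at (x, y) = (-1.125000, 0.062500), (dx/dtau, dy/dtau) = (-1.250000, 0.625000); Gamma_xxx = 0.000000, Gamma_xxy = 0.000000, Gamma_xyy = 0.000000, Gamma_yxx = 0.000000, Gamma_yxy = 0.000000, Gamma_yyy = 0.000000; k4 = (-1.250000, 0.625000, 0.000000, 0.000000)
  Y <- Y + (h/6)(k1 + 2k2 + 2k3 + k4): x = -1.1250, y = 0.0625, dx/dtau = -1.2500, dy/dtau = 0.6250
step 2:
  k1: at (x, y) = (-1.125000, 0.062500), (dx/dtau, dy/dtau) = (-1.250000, 0.625000); Gamma_xxx = 0.000000, Gamma_xxy = 0.000000, Gamma_xyy = 0.000000, Gamma_yxx = 0.000000, Gamma_yxy = 0.000000, Gamma_yyy = 0.000000; k1 = (-1.250000, 0.625000, 0.000000, 0.000000)
  k2: at (x, y) = (-1.187500, 0.093750), (dx/dtau, dy/dtau) = (-1.250000, 0.625000); Gamma_xxx = 0.000000, Gamma_xxy = 0.000000, Gamma_xyy = 0.000000, Gamma_yxx = 0.000000, Gamma_yxy = 0.000000, Gamma_yyy = 0.000000; k2 = (-1.250000, 0.625000, 0.000000, 0.000000)
  k3: at (x, y) = (-1.187500, 0.093750), (dx/dtau, dy/dtau) = (-1.250000, 0.625000); Gamma_xxx = 0.000000, Gamma_xxy = 0.000000, Gamma_xyy = 0.000000, Gamma_yxx = 0.000000, Gamma_yxy = 0.000000, Gamma_yyy = 0.000000; k3 = (-1.250000, 0.625000, 0.000000, 0.000000)
  k4: at (x, y) = (-1.250000, 0.125000), (dx/dtau, dy/dtau) = (-1.250000, 0.625000); Gamma_xxx = 0.000000, Gamma_xxy = 0.000000, Gamma_xyy = 0.000000, Gamma_yxx = 0.000000, Gamma_yxy = 0.000000, Gamma_yyy = 0.000000; k4 = (-1.250000, 0.625000, 0.000000, 0.000000)
  Y <- Y + (h/6)(k1 + 2k2 + 2k3 + k4): x = -1.2500, y = 0.1250, dx/dtau = -1.2500, dy/dtau = 0.6250
step 3:
  k1: at (x, y) = (-1.250000, 0.125000), (dx/dtau, dy/dtau) = (-1.250000, 0.625000); Gamma_xxx = 0.000000, Gamma_xxy = 0.000000, Gamma_xyy = 0.000000, Gamma_yxx = 0.000000, Gamma_yxy = 0.000000, Gamma_yyy = 0.000000; k1 = (-1.250000, 0.625000, 0.000000, 0.000000)
  k2: at (x, y) = (-1.312500, 0.156250), (dx/dtau, dy/dtau) = (-1.250000, 0.625000); Gamma_xxx = 0.000000, Gamma_xxy = 0.000000, Gamma_xyy = 0.000000, Gamma_yxx = 0.000000, Gamma_yxy = 0.000000, Gamma_yyy = 0.000000; k2 = (-1.250000, 0.625000, 0.000000, 0.000000)
  k3: at (x, y) = (-1.312500, 0.156250), (dx/dtau, dy/dtau) = (-1.250000, 0.625000); Gamma_xxx = 0.000000, Gamma_xxy = 0.000000, Gamma_xyy = 0.000000, Gamma_yxx = 0.000000, Gamma_yxy = 0.000000, Gamma_yyy = 0.000000; k3 = (-1.250000, 0.625000, 0.000000, 0.000000)
  k4: at (x, y) = (-1.375000, 0.187500), (dx/dtau, dy/dtau) = (-1.250000, 0.625000); Gamma_xxx = 0.000000, Gamma_xxy = 0.000000, Gamma_xyy = 0.000000, Gamma_yxx = 0.000000, Gamma_yxy = 0.000000, Gamma_yyy = 0.000000; k4 = (-1.250000, 0.625000, 0.000000, 0.000000)
  Y <- Y + (h/6)(k1 + 2k2 + 2k3 + k4): x = -1.3750, y = 0.1875, dx/dtau = -1.2500, dy/dtau = 0.6250
step 4:
  k1: at (x, y) = (-1.375000, 0.187500), (dx/dtau, dy/dtau) = (-1.250000, 0.625000); Gamma_xxx = 0.000000, Gamma_xxy = 0.000000, Gamma_xyy = 0.000000, Gamma_yxx = 0.000000, Gamma_yxy = 0.000000, Gamma_yyy = 0.000000; k1 = (-1.250000, 0.625000, 0.000000, 0.000000)
  k2: at (x, y) = (-1.437500, 0.218750), (dx/dtau, dy/dtau) = (-1.250000, 0.625000); Gamma_xxx = 0.000000, Gamma_xxy = 0.000000, Gamma_xyy = 0.000000, Gamma_yxx = 0.000000, Gamma_yxy = 0.000000, Gamma_yyy = 0.000000; k2 = (-1.250000, 0.625000, 0.000000, 0.000000)
  k3: at (x, y) = (-1.437500, 0.218750), (dx/dtau, dy/dtau) = (-1.250000, 0.625000); Gamma_xxx = 0.000000, Gamma_xxy = 0.000000, Gamma_xyy = 0.000000, Gamma_yxx = 0.000000, Gamma_yxy = 0.000000, Gamma_yyy = 0.000000; k3 = (-1.250000, 0.625000, 0.000000, 0.000000)
  k4: at (x, y) = (-1.500000, 0.250000), (dx/dtau, dy/dtau) = (-1.250000, 0.625000); Gamma_xxx = 0.000000, Gamma_xxy = 0.000000, Gamma_xyy = 0.000000, Gamma_yxx = 0.000000, Gamma_yxy = 0.000000, Gamma_yyy = 0.000000; k4 = (-1.250000, 0.625000, 0.000000, 0.000000)
  Y <- Y + (h/6)(k1 + 2k2 + 2k3 + k4): x = -1.5000, y = 0.2500, dx/dtau = -1.2500, dy/dtau = 0.6250


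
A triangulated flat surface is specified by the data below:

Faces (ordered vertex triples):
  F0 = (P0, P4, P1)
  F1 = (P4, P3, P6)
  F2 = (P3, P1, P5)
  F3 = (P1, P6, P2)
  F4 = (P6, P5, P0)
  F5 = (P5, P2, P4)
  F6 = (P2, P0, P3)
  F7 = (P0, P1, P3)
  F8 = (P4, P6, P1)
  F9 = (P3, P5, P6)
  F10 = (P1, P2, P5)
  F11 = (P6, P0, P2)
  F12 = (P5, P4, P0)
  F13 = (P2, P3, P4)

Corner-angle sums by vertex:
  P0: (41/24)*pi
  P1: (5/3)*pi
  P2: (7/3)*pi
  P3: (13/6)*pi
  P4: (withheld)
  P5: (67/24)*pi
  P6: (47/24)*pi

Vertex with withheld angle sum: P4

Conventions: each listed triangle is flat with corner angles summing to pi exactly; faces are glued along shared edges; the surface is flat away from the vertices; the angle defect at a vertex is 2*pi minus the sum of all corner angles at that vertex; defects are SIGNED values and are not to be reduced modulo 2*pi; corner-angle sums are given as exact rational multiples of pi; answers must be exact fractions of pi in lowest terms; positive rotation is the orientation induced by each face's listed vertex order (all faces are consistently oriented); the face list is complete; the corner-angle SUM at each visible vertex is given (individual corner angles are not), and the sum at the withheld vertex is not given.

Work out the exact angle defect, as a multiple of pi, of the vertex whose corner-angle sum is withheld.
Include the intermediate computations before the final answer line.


V = 7, E = 21, F = 14; chi = V - E + F = 0
Gauss-Bonnet: total defect = 2*pi*chi = 0; visible defects sum to (-5/8)*pi

Answer: defect(P4) = (5/8)*pi


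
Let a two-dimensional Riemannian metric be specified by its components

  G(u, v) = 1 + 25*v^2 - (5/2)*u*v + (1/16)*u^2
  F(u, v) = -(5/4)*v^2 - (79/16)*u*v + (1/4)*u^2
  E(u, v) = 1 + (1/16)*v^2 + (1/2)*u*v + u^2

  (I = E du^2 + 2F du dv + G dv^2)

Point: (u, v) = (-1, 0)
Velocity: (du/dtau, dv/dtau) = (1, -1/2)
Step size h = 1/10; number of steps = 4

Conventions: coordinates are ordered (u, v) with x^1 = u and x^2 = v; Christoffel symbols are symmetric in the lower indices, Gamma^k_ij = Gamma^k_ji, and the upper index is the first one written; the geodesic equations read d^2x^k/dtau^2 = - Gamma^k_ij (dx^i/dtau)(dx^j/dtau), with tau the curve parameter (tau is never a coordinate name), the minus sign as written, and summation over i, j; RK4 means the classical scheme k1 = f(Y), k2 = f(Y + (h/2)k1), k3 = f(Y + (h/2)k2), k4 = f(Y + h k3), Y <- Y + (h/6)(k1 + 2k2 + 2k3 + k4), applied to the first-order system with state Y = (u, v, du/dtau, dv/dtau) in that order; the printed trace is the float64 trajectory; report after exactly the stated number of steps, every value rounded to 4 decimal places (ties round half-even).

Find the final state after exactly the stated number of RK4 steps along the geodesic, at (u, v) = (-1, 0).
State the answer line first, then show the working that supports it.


Answer: u = -0.6209, v = -0.1970, du/dtau = 0.9026, dv/dtau = -0.4662

f(Y) = (du/dtau, dv/dtau, -Gamma^u_ij Y'^i Y'^j, -Gamma^v_ij Y'^i Y'^j) with the Gammas evaluated at the stage position; h = 0.100000; intermediate values shown to 6 dp
step 0: u = -1.0000, v = 0.0000, du/dtau = 1.0000, dv/dtau = -0.5000
step 1:
  k1: at (u, v) = (-1.000000, 0.000000), (du/dtau, dv/dtau) = (1.000000, -0.500000); Gamma_uuu = -0.484848, Gamma_uuv = -0.121212, Gamma_uvv = 2.424242, Gamma_vuu = -0.121212, Gamma_vuv = -0.030303, Gamma_vvv = 0.606061; k1 = (1.000000, -0.500000, -0.242424, -0.060606)
  k2: at (u, v) = (-0.950000, -0.025000), (du/dtau, dv/dtau) = (0.987879, -0.503030); Gamma_uuu = -0.496220, Gamma_uuv = -0.124055, Gamma_uvv = 2.481098, Gamma_vuu = -0.058379, Gamma_vuv = -0.014595, Gamma_vvv = 0.291894; k2 = (0.987879, -0.503030, -0.266847, -0.031394)
  k3: at (u, v) = (-0.950606, -0.025152), (du/dtau, dv/dtau) = (0.986658, -0.501570); Gamma_uuu = -0.496271, Gamma_uuv = -0.124068, Gamma_uvv = 2.481357, Gamma_vuu = -0.058031, Gamma_vuv = -0.014508, Gamma_vvv = 0.290156; k3 = (0.986658, -0.501570, -0.263920, -0.030861)
  k4: at (u, v) = (-0.901334, -0.050157), (du/dtau, dv/dtau) = (0.973608, -0.503086); Gamma_uuu = -0.497803, Gamma_uuv = -0.124451, Gamma_uvv = 2.489016, Gamma_vuu = 0.013864, Gamma_vuv = 0.003466, Gamma_vvv = -0.069319; k4 = (0.973608, -0.503086, -0.279999, 0.007798)
  Y <- Y + (h/6)(k1 + 2k2 + 2k3 + k4): u = -0.9013, v = -0.0502, du/dtau = 0.9736, dv/dtau = -0.5030
step 2:
  k1: at (u, v) = (-0.901289, -0.050205), (du/dtau, dv/dtau) = (0.973601, -0.502955); Gamma_uuu = -0.497798, Gamma_uuv = -0.124450, Gamma_uvv = 2.488991, Gamma_vuu = 0.014001, Gamma_vuv = 0.003500, Gamma_vvv = -0.070003; k1 = (0.973601, -0.502955, -0.279643, 0.007865)
  k2: at (u, v) = (-0.852609, -0.075353), (du/dtau, dv/dtau) = (0.959619, -0.502562); Gamma_uuu = -0.487881, Gamma_uuv = -0.121970, Gamma_uvv = 2.439404, Gamma_vuu = 0.091598, Gamma_vuv = 0.022899, Gamma_vvv = -0.457988; k2 = (0.959619, -0.502562, -0.284488, 0.053411)
  k3: at (u, v) = (-0.853308, -0.075333), (du/dtau, dv/dtau) = (0.959376, -0.500285); Gamma_uuu = -0.487963, Gamma_uuv = -0.121991, Gamma_uvv = 2.439816, Gamma_vuu = 0.091387, Gamma_vuv = 0.022847, Gamma_vvv = -0.456937; k3 = (0.959376, -0.500285, -0.278628, 0.052182)
  k4: at (u, v) = (-0.805351, -0.100233), (du/dtau, dv/dtau) = (0.945738, -0.497737); Gamma_uuu = -0.466659, Gamma_uuv = -0.116665, Gamma_uvv = 2.333296, Gamma_vuu = 0.168492, Gamma_vuv = 0.042123, Gamma_vvv = -0.842462; k4 = (0.945738, -0.497737, -0.270501, 0.097668)
  Y <- Y + (h/6)(k1 + 2k2 + 2k3 + k4): u = -0.8053, v = -0.1003, du/dtau = 0.9457, dv/dtau = -0.4977
step 3:
  k1: at (u, v) = (-0.805333, -0.100311), (du/dtau, dv/dtau) = (0.945661, -0.497677); Gamma_uuu = -0.466597, Gamma_uuv = -0.116649, Gamma_uvv = 2.332987, Gamma_vuu = 0.168691, Gamma_vuv = 0.042173, Gamma_vvv = -0.843457; k1 = (0.945661, -0.497677, -0.270371, 0.097749)
  k2: at (u, v) = (-0.758050, -0.125195), (du/dtau, dv/dtau) = (0.932143, -0.492789); Gamma_uuu = -0.435246, Gamma_uuv = -0.108811, Gamma_uvv = 2.176228, Gamma_vuu = 0.240665, Gamma_vuv = 0.060166, Gamma_vvv = -1.203324; k2 = (0.932143, -0.492789, -0.250262, 0.138380)
  k3: at (u, v) = (-0.758726, -0.124951), (du/dtau, dv/dtau) = (0.933148, -0.490758); Gamma_uuu = -0.435643, Gamma_uuv = -0.108911, Gamma_uvv = 2.178213, Gamma_vuu = 0.239930, Gamma_vuv = 0.059982, Gamma_vvv = -1.199649; k3 = (0.933148, -0.490758, -0.245016, 0.134942)
  k4: at (u, v) = (-0.712018, -0.149387), (du/dtau, dv/dtau) = (0.921159, -0.484182); Gamma_uuu = -0.397493, Gamma_uuv = -0.099373, Gamma_uvv = 1.987464, Gamma_vuu = 0.301783, Gamma_vuv = 0.075446, Gamma_vvv = -1.508915; k4 = (0.921159, -0.484182, -0.217283, 0.164964)
  Y <- Y + (h/6)(k1 + 2k2 + 2k3 + k4): u = -0.7120, v = -0.1495, du/dtau = 0.9210, dv/dtau = -0.4842
step 4:
  k1: at (u, v) = (-0.712043, -0.149460), (du/dtau, dv/dtau) = (0.921024, -0.484187); Gamma_uuu = -0.397415, Gamma_uuv = -0.099354, Gamma_uvv = 1.987077, Gamma_vuu = 0.301898, Gamma_vuv = 0.075475, Gamma_vvv = -1.509492; k1 = (0.921024, -0.484187, -0.217337, 0.165101)
  k2: at (u, v) = (-0.665992, -0.173670), (du/dtau, dv/dtau) = (0.910157, -0.475932); Gamma_uuu = -0.355441, Gamma_uuv = -0.088860, Gamma_uvv = 1.777205, Gamma_vuu = 0.351654, Gamma_vuv = 0.087914, Gamma_vvv = -1.758270; k2 = (0.910157, -0.475932, -0.185099, 0.183127)
  k3: at (u, v) = (-0.666535, -0.173257), (du/dtau, dv/dtau) = (0.911769, -0.475031); Gamma_uuu = -0.356100, Gamma_uuv = -0.089025, Gamma_uvv = 1.780501, Gamma_vuu = 0.350984, Gamma_vuv = 0.087746, Gamma_vvv = -1.754921; k3 = (0.911769, -0.475031, -0.182860, 0.180233)
  k4: at (u, v) = (-0.620866, -0.196964), (du/dtau, dv/dtau) = (0.902738, -0.466164); Gamma_uuu = -0.313532, Gamma_uuv = -0.078383, Gamma_uvv = 1.567662, Gamma_vuu = 0.388157, Gamma_vuv = 0.097039, Gamma_vvv = -1.940786; k4 = (0.902738, -0.466164, -0.151129, 0.187100)
  Y <- Y + (h/6)(k1 + 2k2 + 2k3 + k4): u = -0.6209, v = -0.1970, du/dtau = 0.9026, dv/dtau = -0.4662


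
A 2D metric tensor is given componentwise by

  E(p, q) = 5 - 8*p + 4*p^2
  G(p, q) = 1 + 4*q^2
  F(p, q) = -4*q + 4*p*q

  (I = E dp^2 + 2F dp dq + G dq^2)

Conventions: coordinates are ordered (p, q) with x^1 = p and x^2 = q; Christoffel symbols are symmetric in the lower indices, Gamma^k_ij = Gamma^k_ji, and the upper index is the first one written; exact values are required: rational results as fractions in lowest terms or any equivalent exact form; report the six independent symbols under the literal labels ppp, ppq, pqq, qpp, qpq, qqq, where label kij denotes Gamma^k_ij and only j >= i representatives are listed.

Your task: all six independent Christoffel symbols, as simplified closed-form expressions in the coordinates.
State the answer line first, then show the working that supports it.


Answer: Gamma_ppp = (4*p - 4)/(4*p^2 - 8*p + 4*q^2 + 5), Gamma_ppq = 0, Gamma_pqq = (4*p - 4)/(4*p^2 - 8*p + 4*q^2 + 5), Gamma_qpp = 4*q/(4*p^2 - 8*p + 4*q^2 + 5), Gamma_qpq = 0, Gamma_qqq = 4*q/(4*p^2 - 8*p + 4*q^2 + 5)

E = 5 - 8*p + 4*p^2; F = -4*q + 4*p*q; G = 1 + 4*q^2
Gamma^k_ij = (1/2) g^{kl} (d_i g_jl + d_j g_il - d_l g_ij), with g^inv = (1/(EG-F^2)) [[G, -F], [-F, E]]
first partials: E_p = -8 + 8*p, E_q = 0, F_p = 4*q, F_q = -4 + 4*p, G_p = 0, G_q = 8*q
D = EG - F^2 = 5 - 8*p + 4*q^2 + 4*p^2
expanded: Gamma^p_pp = (G E_p - 2F F_p + F E_q)/(2D), Gamma^p_pq = (G E_q - F G_p)/(2D), Gamma^p_qq = (2G F_q - G G_p - F G_q)/(2D), Gamma^q_pp = (2E F_p - E E_q - F E_p)/(2D), Gamma^q_pq = (E G_p - F E_q)/(2D), Gamma^q_qq = (E G_q - 2F F_q + F G_p)/(2D); substitute and cancel common factors


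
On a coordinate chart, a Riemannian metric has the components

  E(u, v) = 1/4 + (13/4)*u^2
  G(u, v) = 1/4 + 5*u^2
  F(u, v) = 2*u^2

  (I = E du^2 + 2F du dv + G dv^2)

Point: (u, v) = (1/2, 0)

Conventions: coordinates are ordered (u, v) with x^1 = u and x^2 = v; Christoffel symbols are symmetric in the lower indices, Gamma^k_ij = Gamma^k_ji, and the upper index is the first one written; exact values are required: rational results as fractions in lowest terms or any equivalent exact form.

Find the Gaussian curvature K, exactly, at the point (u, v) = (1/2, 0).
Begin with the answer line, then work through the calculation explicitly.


Answer: K = 3600/1849

E = 17/16, F = 1/2, G = 3/2, EG - F^2 = 43/32 at the point
E_u = 13/4, E_v = 0, F_u = 2, F_v = 0, G_u = 5, G_v = 0
E_vv = 0, F_uv = 0, G_uu = 10
Using the Brioschi determinant formula for K from the metric derivatives:
M1 = [[-E_vv/2 + F_uv - G_uu/2, E_u/2, F_u - E_v/2], [F_v - G_u/2, E, F], [G_v/2, F, G]] = [[-5, 13/8, 2], [-5/2, 17/16, 1/2], [0, 1/2, 3/2]]; det M1 = -25/8
M2 = [[0, E_v/2, G_u/2], [E_v/2, E, F], [G_u/2, F, G]] = [[0, 0, 5/2], [0, 17/16, 1/2], [5/2, 1/2, 3/2]]; det M2 = -425/64
det M1 - det M2 = 225/64; K = 225/64 / (43/32)^2 = 3600/1849


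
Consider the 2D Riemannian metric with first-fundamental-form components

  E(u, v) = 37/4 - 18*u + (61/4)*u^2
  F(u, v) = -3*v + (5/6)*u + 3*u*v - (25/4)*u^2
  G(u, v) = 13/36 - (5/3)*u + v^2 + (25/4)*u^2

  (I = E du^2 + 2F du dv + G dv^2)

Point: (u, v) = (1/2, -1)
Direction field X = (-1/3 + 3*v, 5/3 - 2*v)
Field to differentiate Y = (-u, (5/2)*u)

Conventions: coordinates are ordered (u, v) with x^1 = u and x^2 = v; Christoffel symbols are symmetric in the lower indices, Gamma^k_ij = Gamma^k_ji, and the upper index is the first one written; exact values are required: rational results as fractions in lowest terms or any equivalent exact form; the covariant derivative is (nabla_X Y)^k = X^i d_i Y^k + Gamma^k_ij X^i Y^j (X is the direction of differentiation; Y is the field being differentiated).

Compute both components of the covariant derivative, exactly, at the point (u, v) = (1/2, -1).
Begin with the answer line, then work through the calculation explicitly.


Answer: (nabla_X Y)^u = -73285/346968, (nabla_X Y)^v = -894965/38552

E = 65/16, F = 17/48, G = 301/144 at the point
E_u = -11/4, E_v = 0, F_u = -101/12, F_v = -3/2, G_u = 55/12, G_v = -2
EG - F^2 = 4819/576;  g^inv = (576/4819) * [[301/144, -17/48], [-17/48, 65/16]]
first-kind symbols [ij,l] = (1/2)(d_i g_jl + d_j g_il - d_l g_ij): [uu,u] = E_u/2 = -11/8, [uu,v] = F_u - E_v/2 = -101/12, [uv,u] = E_v/2 = 0, [uv,v] = G_u/2 = 55/24, [vv,u] = F_v - G_u/2 = -91/24, [vv,v] = G_v/2 = -1
Gamma^u_ij = (G*[ij,u] - F*[ij,v])/(EG - F^2), Gamma^v_ij = (E*[ij,v] - F*[ij,u])/(EG - F^2)
Gamma_uuu = 123/9638, Gamma_uuv = -935/9638, Gamma_uvv = -26167/28914, Gamma_vuu = -38829/9638, Gamma_vuv = 10725/9638, Gamma_vvv = -3133/9638
X = (-10/3, 11/3), Y = (-1/2, 5/4) at the point


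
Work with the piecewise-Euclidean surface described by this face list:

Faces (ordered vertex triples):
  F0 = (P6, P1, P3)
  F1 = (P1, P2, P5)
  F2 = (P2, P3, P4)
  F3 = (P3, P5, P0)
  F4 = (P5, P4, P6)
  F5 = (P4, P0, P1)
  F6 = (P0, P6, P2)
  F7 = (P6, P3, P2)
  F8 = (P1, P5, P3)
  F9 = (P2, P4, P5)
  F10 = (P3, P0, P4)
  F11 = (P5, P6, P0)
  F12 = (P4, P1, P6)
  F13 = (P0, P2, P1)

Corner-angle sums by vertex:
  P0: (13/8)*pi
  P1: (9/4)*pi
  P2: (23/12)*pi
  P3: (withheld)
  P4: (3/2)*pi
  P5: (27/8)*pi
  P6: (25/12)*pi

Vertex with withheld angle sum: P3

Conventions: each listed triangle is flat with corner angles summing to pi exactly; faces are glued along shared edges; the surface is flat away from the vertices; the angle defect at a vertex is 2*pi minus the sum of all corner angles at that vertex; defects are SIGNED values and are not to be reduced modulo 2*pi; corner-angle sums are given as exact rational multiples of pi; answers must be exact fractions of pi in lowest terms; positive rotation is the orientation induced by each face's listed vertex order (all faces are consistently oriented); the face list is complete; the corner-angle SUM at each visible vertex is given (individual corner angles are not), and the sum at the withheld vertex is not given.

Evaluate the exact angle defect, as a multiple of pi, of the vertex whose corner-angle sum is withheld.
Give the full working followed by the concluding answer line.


V = 7, E = 21, F = 14; chi = V - E + F = 0
Gauss-Bonnet: total defect = 2*pi*chi = 0; visible defects sum to (-3/4)*pi

Answer: defect(P3) = (3/4)*pi


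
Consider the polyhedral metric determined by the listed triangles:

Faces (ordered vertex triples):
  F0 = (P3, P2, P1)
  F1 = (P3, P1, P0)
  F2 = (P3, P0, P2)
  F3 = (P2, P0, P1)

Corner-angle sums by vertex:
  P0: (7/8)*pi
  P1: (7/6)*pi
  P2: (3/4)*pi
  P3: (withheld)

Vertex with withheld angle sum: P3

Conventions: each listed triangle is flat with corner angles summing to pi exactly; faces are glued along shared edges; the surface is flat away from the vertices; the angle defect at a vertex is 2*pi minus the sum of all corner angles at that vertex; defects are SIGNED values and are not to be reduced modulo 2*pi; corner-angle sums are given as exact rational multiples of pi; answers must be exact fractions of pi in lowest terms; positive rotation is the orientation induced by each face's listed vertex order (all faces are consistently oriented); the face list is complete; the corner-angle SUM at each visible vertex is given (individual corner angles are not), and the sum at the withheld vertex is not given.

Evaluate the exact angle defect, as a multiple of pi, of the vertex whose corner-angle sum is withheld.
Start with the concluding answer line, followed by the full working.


Answer: defect(P3) = (19/24)*pi

V = 4, E = 6, F = 4; chi = V - E + F = 2
Gauss-Bonnet: total defect = 2*pi*chi = 4*pi; visible defects sum to (77/24)*pi


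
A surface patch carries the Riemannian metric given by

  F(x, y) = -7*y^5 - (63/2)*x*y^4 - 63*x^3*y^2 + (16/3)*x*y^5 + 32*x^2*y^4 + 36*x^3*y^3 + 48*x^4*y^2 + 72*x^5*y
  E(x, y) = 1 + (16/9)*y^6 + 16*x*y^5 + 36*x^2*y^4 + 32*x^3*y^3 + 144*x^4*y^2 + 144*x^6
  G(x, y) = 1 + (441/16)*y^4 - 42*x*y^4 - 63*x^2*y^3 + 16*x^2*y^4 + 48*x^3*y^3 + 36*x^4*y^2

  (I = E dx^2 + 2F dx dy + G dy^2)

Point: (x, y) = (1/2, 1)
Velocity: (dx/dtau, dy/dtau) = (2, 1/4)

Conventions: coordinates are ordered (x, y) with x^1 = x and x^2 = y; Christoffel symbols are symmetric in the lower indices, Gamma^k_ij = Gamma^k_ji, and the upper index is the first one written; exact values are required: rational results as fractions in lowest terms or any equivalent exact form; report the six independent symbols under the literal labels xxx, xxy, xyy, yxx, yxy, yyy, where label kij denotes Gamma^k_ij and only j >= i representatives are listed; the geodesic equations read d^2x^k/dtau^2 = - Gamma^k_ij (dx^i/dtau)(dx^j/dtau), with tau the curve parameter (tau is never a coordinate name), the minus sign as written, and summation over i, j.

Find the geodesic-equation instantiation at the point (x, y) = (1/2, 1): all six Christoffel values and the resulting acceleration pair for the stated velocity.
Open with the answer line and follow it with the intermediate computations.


Answer: Gamma_xxx = 2520/1097, Gamma_xxy = 1680/1097, Gamma_xyy = -840/1097, Gamma_yxx = -756/1097, Gamma_yxy = -504/1097, Gamma_yyy = 252/1097; accelerations (d^2x/dtau^2, d^2y/dtau^2) = (-23415/2194, 14049/4388)

E = 1261/36, F = -245/24, G = 65/16 at the point
E_x = 175, E_y = 350/3, F_x = 385/12, F_y = -140/3, G_x = -35, G_y = 35/2
EG - F^2 = 5485/144;  g^inv = (144/5485) * [[65/16, 245/24], [245/24, 1261/36]]
first-kind symbols [ij,l] = (1/2)(d_i g_jl + d_j g_il - d_l g_ij): [xx,x] = E_x/2 = 175/2, [xx,y] = F_x - E_y/2 = -105/4, [xy,x] = E_y/2 = 175/3, [xy,y] = G_x/2 = -35/2, [yy,x] = F_y - G_x/2 = -175/6, [yy,y] = G_y/2 = 35/4
Gamma^x_ij = (G*[ij,x] - F*[ij,y])/(EG - F^2), Gamma^y_ij = (E*[ij,y] - F*[ij,x])/(EG - F^2)
Gamma_xxx = 2520/1097, Gamma_xxy = 1680/1097, Gamma_xyy = -840/1097, Gamma_yxx = -756/1097, Gamma_yxy = -504/1097, Gamma_yyy = 252/1097
d^2x/dtau^2 = -(Gamma_xxx*(2)^2 + 2*Gamma_xxy*(2)*(1/4) + Gamma_xyy*(1/4)^2) = -23415/2194
d^2y/dtau^2 = -(Gamma_yxx*(2)^2 + 2*Gamma_yxy*(2)*(1/4) + Gamma_yyy*(1/4)^2) = 14049/4388


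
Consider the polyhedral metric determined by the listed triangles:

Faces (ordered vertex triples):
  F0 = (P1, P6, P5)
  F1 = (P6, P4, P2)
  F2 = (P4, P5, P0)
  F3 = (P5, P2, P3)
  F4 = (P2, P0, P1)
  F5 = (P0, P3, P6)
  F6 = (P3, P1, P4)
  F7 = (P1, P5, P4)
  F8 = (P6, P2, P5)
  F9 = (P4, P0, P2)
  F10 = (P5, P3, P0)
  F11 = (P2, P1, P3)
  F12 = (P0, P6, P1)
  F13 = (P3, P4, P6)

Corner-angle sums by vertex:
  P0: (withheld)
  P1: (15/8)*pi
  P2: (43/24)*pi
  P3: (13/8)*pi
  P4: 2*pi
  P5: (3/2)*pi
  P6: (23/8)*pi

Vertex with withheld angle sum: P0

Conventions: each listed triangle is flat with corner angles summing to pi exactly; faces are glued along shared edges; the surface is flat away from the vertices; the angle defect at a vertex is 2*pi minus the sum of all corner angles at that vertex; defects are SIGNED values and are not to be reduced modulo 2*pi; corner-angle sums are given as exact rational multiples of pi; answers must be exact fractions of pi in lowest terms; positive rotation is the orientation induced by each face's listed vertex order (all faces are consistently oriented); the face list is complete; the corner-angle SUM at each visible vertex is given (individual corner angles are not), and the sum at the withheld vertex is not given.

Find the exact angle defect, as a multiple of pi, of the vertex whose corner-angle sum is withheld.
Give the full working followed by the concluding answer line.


V = 7, E = 21, F = 14; chi = V - E + F = 0
Gauss-Bonnet: total defect = 2*pi*chi = 0; visible defects sum to pi/3

Answer: defect(P0) = -pi/3


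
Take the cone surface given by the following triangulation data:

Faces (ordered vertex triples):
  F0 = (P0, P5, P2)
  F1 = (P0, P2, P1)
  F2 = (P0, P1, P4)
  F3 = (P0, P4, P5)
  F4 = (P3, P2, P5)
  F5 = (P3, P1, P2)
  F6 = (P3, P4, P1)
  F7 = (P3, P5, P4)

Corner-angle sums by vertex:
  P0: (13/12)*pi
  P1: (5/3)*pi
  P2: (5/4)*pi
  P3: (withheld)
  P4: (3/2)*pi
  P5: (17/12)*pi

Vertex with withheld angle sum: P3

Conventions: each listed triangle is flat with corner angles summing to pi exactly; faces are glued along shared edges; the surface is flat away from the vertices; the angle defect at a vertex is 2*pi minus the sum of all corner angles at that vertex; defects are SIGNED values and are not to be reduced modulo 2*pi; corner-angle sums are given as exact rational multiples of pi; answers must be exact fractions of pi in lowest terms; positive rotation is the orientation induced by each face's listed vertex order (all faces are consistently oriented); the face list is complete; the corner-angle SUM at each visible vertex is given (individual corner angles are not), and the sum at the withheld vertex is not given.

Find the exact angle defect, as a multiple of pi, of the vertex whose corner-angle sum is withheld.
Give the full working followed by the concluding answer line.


V = 6, E = 12, F = 8; chi = V - E + F = 2
Gauss-Bonnet: total defect = 2*pi*chi = 4*pi; visible defects sum to (37/12)*pi

Answer: defect(P3) = (11/12)*pi


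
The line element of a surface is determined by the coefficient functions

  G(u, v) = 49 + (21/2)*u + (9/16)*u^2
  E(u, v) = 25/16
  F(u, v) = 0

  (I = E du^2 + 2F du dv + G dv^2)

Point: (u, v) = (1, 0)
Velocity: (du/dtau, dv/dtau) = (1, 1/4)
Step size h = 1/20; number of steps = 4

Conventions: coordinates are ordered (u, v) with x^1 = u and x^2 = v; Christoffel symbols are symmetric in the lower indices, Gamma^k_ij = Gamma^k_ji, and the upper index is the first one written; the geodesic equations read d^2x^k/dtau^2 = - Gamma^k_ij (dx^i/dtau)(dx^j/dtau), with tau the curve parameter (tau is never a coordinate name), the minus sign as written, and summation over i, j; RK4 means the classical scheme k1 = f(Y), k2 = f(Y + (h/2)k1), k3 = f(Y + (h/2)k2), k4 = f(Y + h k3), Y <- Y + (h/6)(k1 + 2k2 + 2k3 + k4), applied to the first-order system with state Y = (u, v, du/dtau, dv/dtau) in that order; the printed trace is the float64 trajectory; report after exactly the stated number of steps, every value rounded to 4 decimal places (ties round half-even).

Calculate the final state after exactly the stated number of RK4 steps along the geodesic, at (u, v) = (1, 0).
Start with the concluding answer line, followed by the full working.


Answer: u = 1.2046, v = 0.0490, du/dtau = 1.0452, dv/dtau = 0.2404

f(Y) = (du/dtau, dv/dtau, -Gamma^u_ij Y'^i Y'^j, -Gamma^v_ij Y'^i Y'^j) with the Gammas evaluated at the stage position; h = 0.050000; intermediate values shown to 6 dp
step 0: u = 1.0000, v = 0.0000, du/dtau = 1.0000, dv/dtau = 0.2500
step 1:
  k1: at (u, v) = (1.000000, 0.000000), (du/dtau, dv/dtau) = (1.000000, 0.250000); Gamma_uuu = 0.000000, Gamma_uuv = 0.000000, Gamma_uvv = -3.720000, Gamma_vuu = 0.000000, Gamma_vuv = 0.096774, Gamma_vvv = 0.000000; k1 = (1.000000, 0.250000, 0.232500, -0.048387)
  k2: at (u, v) = (1.025000, 0.006250), (du/dtau, dv/dtau) = (1.005812, 0.248790); Gamma_uuu = 0.000000, Gamma_uuv = 0.000000, Gamma_uvv = -3.729000, Gamma_vuu = 0.000000, Gamma_vuv = 0.096541, Gamma_vvv = 0.000000; k2 = (1.005812, 0.248790, 0.230813, -0.048316)
  k3: at (u, v) = (1.025145, 0.006220), (du/dtau, dv/dtau) = (1.005770, 0.248792); Gamma_uuu = 0.000000, Gamma_uuv = 0.000000, Gamma_uvv = -3.729052, Gamma_vuu = 0.000000, Gamma_vuv = 0.096539, Gamma_vvv = 0.000000; k3 = (1.005770, 0.248792, 0.230819, -0.048314)
  k4: at (u, v) = (1.050289, 0.012440), (du/dtau, dv/dtau) = (1.011541, 0.247584); Gamma_uuu = 0.000000, Gamma_uuv = 0.000000, Gamma_uvv = -3.738104, Gamma_vuu = 0.000000, Gamma_vuv = 0.096306, Gamma_vvv = 0.000000; k4 = (1.011541, 0.247584, 0.229138, -0.048238)
  Y <- Y + (h/6)(k1 + 2k2 + 2k3 + k4): u = 1.0503, v = 0.0124, du/dtau = 1.0115, dv/dtau = 0.2476
step 2:
  k1: at (u, v) = (1.050289, 0.012440), (du/dtau, dv/dtau) = (1.011541, 0.247584); Gamma_uuu = 0.000000, Gamma_uuv = 0.000000, Gamma_uvv = -3.738104, Gamma_vuu = 0.000000, Gamma_vuv = 0.096306, Gamma_vvv = 0.000000; k1 = (1.011541, 0.247584, 0.229138, -0.048238)
  k2: at (u, v) = (1.075578, 0.018629), (du/dtau, dv/dtau) = (1.017269, 0.246378); Gamma_uuu = 0.000000, Gamma_uuv = 0.000000, Gamma_uvv = -3.747208, Gamma_vuu = 0.000000, Gamma_vuv = 0.096072, Gamma_vvv = 0.000000; k2 = (1.017269, 0.246378, 0.227464, -0.048157)
  k3: at (u, v) = (1.075721, 0.018599), (du/dtau, dv/dtau) = (1.017227, 0.246380); Gamma_uuu = 0.000000, Gamma_uuv = 0.000000, Gamma_uvv = -3.747260, Gamma_vuu = 0.000000, Gamma_vuv = 0.096070, Gamma_vvv = 0.000000; k3 = (1.017227, 0.246380, 0.227471, -0.048155)
  k4: at (u, v) = (1.101151, 0.024759), (du/dtau, dv/dtau) = (1.022914, 0.245177); Gamma_uuu = 0.000000, Gamma_uuv = 0.000000, Gamma_uvv = -3.756414, Gamma_vuu = 0.000000, Gamma_vuv = 0.095836, Gamma_vvv = 0.000000; k4 = (1.022914, 0.245177, 0.225804, -0.048070)
  Y <- Y + (h/6)(k1 + 2k2 + 2k3 + k4): u = 1.1012, v = 0.0248, du/dtau = 1.0229, dv/dtau = 0.2452
step 3:
  k1: at (u, v) = (1.101151, 0.024759), (du/dtau, dv/dtau) = (1.022914, 0.245177); Gamma_uuu = 0.000000, Gamma_uuv = 0.000000, Gamma_uvv = -3.756414, Gamma_vuu = 0.000000, Gamma_vuv = 0.095836, Gamma_vvv = 0.000000; k1 = (1.022914, 0.245177, 0.225804, -0.048070)
  k2: at (u, v) = (1.126724, 0.030888), (du/dtau, dv/dtau) = (1.028559, 0.243975); Gamma_uuu = 0.000000, Gamma_uuv = 0.000000, Gamma_uvv = -3.765621, Gamma_vuu = 0.000000, Gamma_vuv = 0.095602, Gamma_vvv = 0.000000; k2 = (1.028559, 0.243975, 0.224144, -0.047981)
  k3: at (u, v) = (1.126865, 0.030858), (du/dtau, dv/dtau) = (1.028518, 0.243977); Gamma_uuu = 0.000000, Gamma_uuv = 0.000000, Gamma_uvv = -3.765672, Gamma_vuu = 0.000000, Gamma_vuv = 0.095600, Gamma_vvv = 0.000000; k3 = (1.028518, 0.243977, 0.224151, -0.047979)
  k4: at (u, v) = (1.152577, 0.036957), (du/dtau, dv/dtau) = (1.034122, 0.242778); Gamma_uuu = 0.000000, Gamma_uuv = 0.000000, Gamma_uvv = -3.774928, Gamma_vuu = 0.000000, Gamma_vuv = 0.095366, Gamma_vvv = 0.000000; k4 = (1.034122, 0.242778, 0.222498, -0.047886)
  Y <- Y + (h/6)(k1 + 2k2 + 2k3 + k4): u = 1.1526, v = 0.0370, du/dtau = 1.0341, dv/dtau = 0.2428
step 4:
  k1: at (u, v) = (1.152578, 0.036957), (du/dtau, dv/dtau) = (1.034122, 0.242778); Gamma_uuu = 0.000000, Gamma_uuv = 0.000000, Gamma_uvv = -3.774928, Gamma_vuu = 0.000000, Gamma_vuv = 0.095366, Gamma_vvv = 0.000000; k1 = (1.034122, 0.242778, 0.222498, -0.047885)
  k2: at (u, v) = (1.178431, 0.043027), (du/dtau, dv/dtau) = (1.039684, 0.241580); Gamma_uuu = 0.000000, Gamma_uuv = 0.000000, Gamma_uvv = -3.784235, Gamma_vuu = 0.000000, Gamma_vuv = 0.095132, Gamma_vvv = 0.000000; k2 = (1.039684, 0.241580, 0.220852, -0.047788)
  k3: at (u, v) = (1.178570, 0.042997), (du/dtau, dv/dtau) = (1.039643, 0.241583); Gamma_uuu = 0.000000, Gamma_uuv = 0.000000, Gamma_uvv = -3.784285, Gamma_vuu = 0.000000, Gamma_vuv = 0.095130, Gamma_vvv = 0.000000; k3 = (1.039643, 0.241583, 0.220860, -0.047786)
  k4: at (u, v) = (1.204560, 0.049037), (du/dtau, dv/dtau) = (1.045165, 0.240388); Gamma_uuu = 0.000000, Gamma_uuv = 0.000000, Gamma_uvv = -3.793642, Gamma_vuu = 0.000000, Gamma_vuv = 0.094896, Gamma_vvv = 0.000000; k4 = (1.045165, 0.240388, 0.219221, -0.047684)
  Y <- Y + (h/6)(k1 + 2k2 + 2k3 + k4): u = 1.2046, v = 0.0490, du/dtau = 1.0452, dv/dtau = 0.2404
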